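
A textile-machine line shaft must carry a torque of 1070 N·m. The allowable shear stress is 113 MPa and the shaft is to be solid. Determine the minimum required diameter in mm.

For a solid shaft τ_max = 16T/(πd³), so d = (16T/(π τ_allow))^(1/3) = (16·1070/(π·1.13×10^8))^(1/3) = 0.03640 m.

36.4 mm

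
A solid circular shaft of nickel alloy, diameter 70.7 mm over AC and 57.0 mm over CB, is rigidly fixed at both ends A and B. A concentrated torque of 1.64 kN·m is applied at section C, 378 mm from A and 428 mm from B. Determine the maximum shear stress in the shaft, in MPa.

Compatibility: T_A·a/J_AC = T_B·b/J_CB with T_A + T_B = T₀.
J_AC = 2.45×10^-6 m⁴, J_CB = 1.04×10^-6 m⁴, so T_A = T₀·(J_AC/a)/((J_AC/a)+(J_CB/b)) = 1194 N·m, T_B = 445.7 N·m.
τ in each portion: τ_AC = 1.72×10^7 Pa, τ_CB = 1.23×10^7 Pa; maximum is in AC.
τ_max = T_AC·r/J = 1194·0.0353/2.45×10^-6 = 1.721×10^7 Pa.

17.2 MPa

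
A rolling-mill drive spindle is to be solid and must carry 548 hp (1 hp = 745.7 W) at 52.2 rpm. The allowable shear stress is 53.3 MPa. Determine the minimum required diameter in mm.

193 mm

ω = 2π·52.2/60 = 5.466 rad/s, so T = P/ω = 548×745.7 / 5.466 = 74760 N·m.
For a solid shaft τ_max = 16T/(πd³), so d = (16T/(π τ_allow))^(1/3) = (16·74760/(π·5.33×10^7))^(1/3) = 0.1926 m.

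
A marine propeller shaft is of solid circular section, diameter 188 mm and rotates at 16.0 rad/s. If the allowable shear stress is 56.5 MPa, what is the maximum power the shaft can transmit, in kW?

1180 kW

J = πd⁴/32 = π(0.188)⁴/32 = 1.226×10^-4 m⁴.
T_max = τ_allow·J/r = 5.65×10^7 × 1.226×10^-4 / 0.0940 = 73710 N·m.
ω = 16.0 rad/s, so P_max = T_max·ω = 1.179×10^6 W.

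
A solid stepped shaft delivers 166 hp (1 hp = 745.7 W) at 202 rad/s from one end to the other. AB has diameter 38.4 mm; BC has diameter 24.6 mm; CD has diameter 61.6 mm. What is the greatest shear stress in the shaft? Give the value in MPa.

210 MPa

ω = 202 rad/s, so T = P/ω = 166×745.7 / 202.0 = 612.8 N·m.
Under the same torque, τ_max = 16T/(πd³) is largest where d is smallest — segment BC (d = 24.6 mm).
τ_max = 16·612.8/(π·(0.0246)³) = 2.096×10^8 Pa.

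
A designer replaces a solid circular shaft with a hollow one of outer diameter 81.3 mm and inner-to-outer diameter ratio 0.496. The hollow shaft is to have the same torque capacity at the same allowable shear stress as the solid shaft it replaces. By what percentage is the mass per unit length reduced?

Equal τ_max and T ⇒ the solid shaft needs d_s³ = d_o³(1−k⁴), so d_s = 81.3·(1−0.496⁴)^(1/3) = 79.63 mm.
Area ratio A_h/A_s = d_o²(1−k²)/d_s² = (1−k²)/(1−k⁴)^(2/3) = 0.7860.
Mass saving = 1 − 0.7860 = 21.4 %.

21.4 %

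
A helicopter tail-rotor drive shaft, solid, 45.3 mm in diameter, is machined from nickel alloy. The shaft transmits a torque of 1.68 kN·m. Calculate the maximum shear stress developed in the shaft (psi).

13300 psi

J = πd⁴/32 = π(0.0453)⁴/32 = 4.134×10^-7 m⁴.
τ_max = T·r/J = 1680 × 0.0226 / 4.134×10^-7 = 9.204×10^7 Pa.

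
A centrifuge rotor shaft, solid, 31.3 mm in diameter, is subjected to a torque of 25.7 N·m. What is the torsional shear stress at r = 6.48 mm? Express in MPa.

1.77 MPa

J = πd⁴/32 = π(0.0313)⁴/32 = 9.423×10^-8 m⁴.
Shear stress varies linearly with radius: τ = T·r/J = 25.70 × 0.00648 / 9.423×10^-8 = 1.767×10^6 Pa.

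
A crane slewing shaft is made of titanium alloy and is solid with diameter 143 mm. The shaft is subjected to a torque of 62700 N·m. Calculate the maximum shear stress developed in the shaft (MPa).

109 MPa

J = πd⁴/32 = π(0.143)⁴/32 = 4.105×10^-5 m⁴.
τ_max = T·r/J = 62700 × 0.0715 / 4.105×10^-5 = 1.092×10^8 Pa.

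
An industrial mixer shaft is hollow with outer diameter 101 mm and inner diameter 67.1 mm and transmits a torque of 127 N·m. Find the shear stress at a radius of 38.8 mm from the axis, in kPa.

J = π(d_o⁴ − d_i⁴)/32 = π(0.101⁴ − 0.0671⁴)/32 = 8.226×10^-6 m⁴.
Shear stress varies linearly with radius: τ = T·r/J = 127.0 × 0.0388 / 8.226×10^-6 = 5.990×10^5 Pa.

599 kPa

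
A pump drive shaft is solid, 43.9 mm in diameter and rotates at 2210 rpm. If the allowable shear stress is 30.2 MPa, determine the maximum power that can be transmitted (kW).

116 kW

J = πd⁴/32 = π(0.0439)⁴/32 = 3.646×10^-7 m⁴.
T_max = τ_allow·J/r = 3.02×10^7 × 3.646×10^-7 / 0.0220 = 501.7 N·m.
ω = 2π·2210/60 = 231.4 rad/s, so P_max = T_max·ω = 1.161×10^5 W.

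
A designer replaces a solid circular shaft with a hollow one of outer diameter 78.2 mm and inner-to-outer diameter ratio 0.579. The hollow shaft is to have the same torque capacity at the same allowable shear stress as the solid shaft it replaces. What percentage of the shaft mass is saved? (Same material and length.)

28.0 %

Equal τ_max and T ⇒ the solid shaft needs d_s³ = d_o³(1−k⁴), so d_s = 78.2·(1−0.579⁴)^(1/3) = 75.15 mm.
Area ratio A_h/A_s = d_o²(1−k²)/d_s² = (1−k²)/(1−k⁴)^(2/3) = 0.7197.
Mass saving = 1 − 0.7197 = 28.0 %.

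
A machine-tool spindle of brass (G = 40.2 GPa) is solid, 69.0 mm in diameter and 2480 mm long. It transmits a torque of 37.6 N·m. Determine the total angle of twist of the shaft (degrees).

0.0597°

J = πd⁴/32 = π(0.0690)⁴/32 = 2.225×10^-6 m⁴.
θ = T·L/(G·J) = 37.60 × 2.48 / (40.2×10⁹ × 2.225×10^-6) = 1.042×10^-3 rad.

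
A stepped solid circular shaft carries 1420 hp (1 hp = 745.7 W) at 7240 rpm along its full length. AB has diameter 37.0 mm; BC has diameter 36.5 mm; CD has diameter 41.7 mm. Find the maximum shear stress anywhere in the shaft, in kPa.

146000 kPa

ω = 2π·7240/60 = 758.2 rad/s, so T = P/ω = 1420×745.7 / 758.2 = 1397 N·m.
Under the same torque, τ_max = 16T/(πd³) is largest where d is smallest — segment BC (d = 36.5 mm).
τ_max = 16·1397/(π·(0.0365)³) = 1.463×10^8 Pa.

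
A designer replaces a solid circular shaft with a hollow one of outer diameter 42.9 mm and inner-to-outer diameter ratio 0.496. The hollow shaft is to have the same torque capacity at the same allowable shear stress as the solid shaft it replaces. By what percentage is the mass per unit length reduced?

21.4 %

Equal τ_max and T ⇒ the solid shaft needs d_s³ = d_o³(1−k⁴), so d_s = 42.9·(1−0.496⁴)^(1/3) = 42.02 mm.
Area ratio A_h/A_s = d_o²(1−k²)/d_s² = (1−k²)/(1−k⁴)^(2/3) = 0.7860.
Mass saving = 1 − 0.7860 = 21.4 %.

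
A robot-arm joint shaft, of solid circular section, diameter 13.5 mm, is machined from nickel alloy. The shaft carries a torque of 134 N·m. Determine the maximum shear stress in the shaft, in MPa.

277 MPa

J = πd⁴/32 = π(0.0135)⁴/32 = 3.261×10^-9 m⁴.
τ_max = T·r/J = 134.0 × 0.00675 / 3.261×10^-9 = 2.774×10^8 Pa.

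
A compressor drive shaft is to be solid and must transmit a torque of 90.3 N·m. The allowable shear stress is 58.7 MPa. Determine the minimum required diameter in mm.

19.9 mm

For a solid shaft τ_max = 16T/(πd³), so d = (16T/(π τ_allow))^(1/3) = (16·90.30/(π·5.87×10^7))^(1/3) = 0.01986 m.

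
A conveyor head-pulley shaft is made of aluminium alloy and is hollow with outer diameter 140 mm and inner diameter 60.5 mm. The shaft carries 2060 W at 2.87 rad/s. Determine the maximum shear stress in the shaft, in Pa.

1.38e6 Pa

ω = 2.87 rad/s, so T = P/ω = 2060 / 2.870 = 717.8 N·m.
J = π(d_o⁴ − d_i⁴)/32 = π(0.140⁴ − 0.0605⁴)/32 = 3.640×10^-5 m⁴.
τ_max = T·r/J = 717.8 × 0.0700 / 3.640×10^-5 = 1.380×10^6 Pa.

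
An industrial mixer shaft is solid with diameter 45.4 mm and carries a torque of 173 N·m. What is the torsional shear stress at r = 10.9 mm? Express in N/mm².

4.52 N/mm²

J = πd⁴/32 = π(0.0454)⁴/32 = 4.171×10^-7 m⁴.
Shear stress varies linearly with radius: τ = T·r/J = 173.0 × 0.0109 / 4.171×10^-7 = 4.521×10^6 Pa.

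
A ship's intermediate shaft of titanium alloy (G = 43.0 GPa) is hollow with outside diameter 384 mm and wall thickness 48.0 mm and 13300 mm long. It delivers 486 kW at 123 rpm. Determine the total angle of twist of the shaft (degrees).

0.458°

ω = 2π·123/60 = 12.88 rad/s, so T = P/ω = 486×10³ / 12.88 = 37730 N·m.
J = π(d_o⁴ − d_i⁴)/32 = π(0.384⁴ − 0.288⁴)/32 = 1.459×10^-3 m⁴.
θ = T·L/(G·J) = 37730 × 13.3 / (43.0×10⁹ × 1.459×10^-3) = 7.998×10^-3 rad.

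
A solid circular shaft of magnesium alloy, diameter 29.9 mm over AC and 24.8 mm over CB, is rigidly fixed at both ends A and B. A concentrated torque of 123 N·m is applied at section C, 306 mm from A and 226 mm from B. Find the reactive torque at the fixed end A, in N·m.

Compatibility: T_A·a/J_AC = T_B·b/J_CB with T_A + T_B = T₀.
J_AC = 7.85×10^-8 m⁴, J_CB = 3.71×10^-8 m⁴, so T_A = T₀·(J_AC/a)/((J_AC/a)+(J_CB/b)) = 74.96 N·m, T_B = 48.04 N·m.

75.0 N·m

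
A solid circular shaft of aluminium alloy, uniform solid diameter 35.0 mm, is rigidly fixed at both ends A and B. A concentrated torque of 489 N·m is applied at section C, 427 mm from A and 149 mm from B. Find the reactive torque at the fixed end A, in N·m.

With uniform GJ and both ends fixed, compatibility θ_AC = θ_CB gives T_A·a = T_B·b, together with T_A + T_B = T₀.
T_A = T₀·b/(a+b) = 489.0·149/576.0 = 126.5 N·m; T_B = 362.5 N·m.

126 N·m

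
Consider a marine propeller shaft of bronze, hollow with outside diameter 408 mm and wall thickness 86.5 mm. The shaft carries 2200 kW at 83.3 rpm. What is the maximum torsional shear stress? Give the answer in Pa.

2.13e7 Pa

ω = 2π·83.3/60 = 8.723 rad/s, so T = P/ω = 2200×10³ / 8.723 = 252200 N·m.
J = π(d_o⁴ − d_i⁴)/32 = π(0.408⁴ − 0.235⁴)/32 = 2.421×10^-3 m⁴.
τ_max = T·r/J = 252200 × 0.204 / 2.421×10^-3 = 2.125×10^7 Pa.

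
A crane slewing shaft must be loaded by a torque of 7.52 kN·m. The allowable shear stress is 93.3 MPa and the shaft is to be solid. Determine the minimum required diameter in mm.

For a solid shaft τ_max = 16T/(πd³), so d = (16T/(π τ_allow))^(1/3) = (16·7520/(π·9.33×10^7))^(1/3) = 0.07432 m.

74.3 mm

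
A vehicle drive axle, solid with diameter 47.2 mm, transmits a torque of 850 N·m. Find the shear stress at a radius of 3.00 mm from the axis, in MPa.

J = πd⁴/32 = π(0.0472)⁴/32 = 4.873×10^-7 m⁴.
Shear stress varies linearly with radius: τ = T·r/J = 850.0 × 0.00300 / 4.873×10^-7 = 5.233×10^6 Pa.

5.23 MPa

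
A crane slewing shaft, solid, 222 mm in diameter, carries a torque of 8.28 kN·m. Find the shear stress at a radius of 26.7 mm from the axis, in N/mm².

0.927 N/mm²

J = πd⁴/32 = π(0.222)⁴/32 = 2.385×10^-4 m⁴.
Shear stress varies linearly with radius: τ = T·r/J = 8280 × 0.0267 / 2.385×10^-4 = 9.271×10^5 Pa.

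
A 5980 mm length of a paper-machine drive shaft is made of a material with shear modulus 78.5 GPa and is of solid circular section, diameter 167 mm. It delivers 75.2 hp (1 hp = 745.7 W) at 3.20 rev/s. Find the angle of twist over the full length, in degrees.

0.159°

ω = 2π·3.20 = 20.11 rad/s, so T = P/ω = 75.2×745.7 / 20.11 = 2789 N·m.
J = πd⁴/32 = π(0.167)⁴/32 = 7.636×10^-5 m⁴.
θ = T·L/(G·J) = 2789 × 5.98 / (78.5×10⁹ × 7.636×10^-5) = 2.782×10^-3 rad.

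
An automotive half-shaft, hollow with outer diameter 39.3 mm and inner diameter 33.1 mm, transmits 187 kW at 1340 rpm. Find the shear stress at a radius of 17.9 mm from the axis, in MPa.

205 MPa

ω = 2π·1340/60 = 140.3 rad/s, so T = P/ω = 187×10³ / 140.3 = 1333 N·m.
J = π(d_o⁴ − d_i⁴)/32 = π(0.0393⁴ − 0.0331⁴)/32 = 1.163×10^-7 m⁴.
Shear stress varies linearly with radius: τ = T·r/J = 1333 × 0.0179 / 1.163×10^-7 = 2.050×10^8 Pa.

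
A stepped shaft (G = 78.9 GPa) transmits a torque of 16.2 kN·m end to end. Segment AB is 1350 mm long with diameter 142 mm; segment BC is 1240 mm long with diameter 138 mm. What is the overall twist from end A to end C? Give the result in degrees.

J_AB = π(0.142)⁴/32 = 3.99×10^-5 m⁴; J_BC = π(0.138)⁴/32 = 3.56×10^-5 m⁴.
θ = (T/G)·Σ L_i/J_i = (16200/78.9×10⁹)·(1.35/3.99×10^-5 + 1.24/3.56×10^-5) = 0.01409 rad.

0.808°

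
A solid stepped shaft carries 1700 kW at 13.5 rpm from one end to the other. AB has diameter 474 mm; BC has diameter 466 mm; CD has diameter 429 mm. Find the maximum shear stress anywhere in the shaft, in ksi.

11.3 ksi

ω = 2π·13.5/60 = 1.414 rad/s, so T = P/ω = 1700×10³ / 1.414 = 1.203e6 N·m.
Under the same torque, τ_max = 16T/(πd³) is largest where d is smallest — segment CD (d = 429 mm).
τ_max = 16·1.203e6/(π·(0.429)³) = 7.757×10^7 Pa.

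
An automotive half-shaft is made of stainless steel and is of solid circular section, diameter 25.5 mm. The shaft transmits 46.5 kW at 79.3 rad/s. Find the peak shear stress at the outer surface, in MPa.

ω = 79.3 rad/s, so T = P/ω = 46.5×10³ / 79.30 = 586.4 N·m.
J = πd⁴/32 = π(0.0255)⁴/32 = 4.151×10^-8 m⁴.
τ_max = T·r/J = 586.4 × 0.0127 / 4.151×10^-8 = 1.801×10^8 Pa.

180 MPa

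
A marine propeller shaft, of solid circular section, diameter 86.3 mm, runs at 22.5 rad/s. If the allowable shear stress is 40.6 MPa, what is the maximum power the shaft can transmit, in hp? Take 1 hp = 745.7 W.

J = πd⁴/32 = π(0.0863)⁴/32 = 5.446×10^-6 m⁴.
T_max = τ_allow·J/r = 4.06×10^7 × 5.446×10^-6 / 0.0432 = 5124 N·m.
ω = 22.5 rad/s, so P_max = T_max·ω = 1.153×10^5 W.

155 hp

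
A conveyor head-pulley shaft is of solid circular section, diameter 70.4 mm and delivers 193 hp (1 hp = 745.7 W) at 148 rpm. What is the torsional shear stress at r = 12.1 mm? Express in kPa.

46600 kPa

ω = 2π·148/60 = 15.50 rad/s, so T = P/ω = 193×745.7 / 15.50 = 9286 N·m.
J = πd⁴/32 = π(0.0704)⁴/32 = 2.412×10^-6 m⁴.
Shear stress varies linearly with radius: τ = T·r/J = 9286 × 0.0121 / 2.412×10^-6 = 4.659×10^7 Pa.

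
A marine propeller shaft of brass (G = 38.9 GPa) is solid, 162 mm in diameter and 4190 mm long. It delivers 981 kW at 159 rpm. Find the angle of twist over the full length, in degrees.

ω = 2π·159/60 = 16.65 rad/s, so T = P/ω = 981×10³ / 16.65 = 58920 N·m.
J = πd⁴/32 = π(0.162)⁴/32 = 6.762×10^-5 m⁴.
θ = T·L/(G·J) = 58920 × 4.19 / (38.9×10⁹ × 6.762×10^-5) = 0.09385 rad.

5.38°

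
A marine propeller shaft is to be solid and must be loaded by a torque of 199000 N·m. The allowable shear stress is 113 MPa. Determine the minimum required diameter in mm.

For a solid shaft τ_max = 16T/(πd³), so d = (16T/(π τ_allow))^(1/3) = (16·199000/(π·1.13×10^8))^(1/3) = 0.2078 m.

208 mm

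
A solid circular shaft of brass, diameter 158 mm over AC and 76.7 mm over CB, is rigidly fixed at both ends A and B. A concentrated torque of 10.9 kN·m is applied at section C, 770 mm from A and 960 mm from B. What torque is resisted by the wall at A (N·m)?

Compatibility: T_A·a/J_AC = T_B·b/J_CB with T_A + T_B = T₀.
J_AC = 6.12×10^-5 m⁴, J_CB = 3.40×10^-6 m⁴, so T_A = T₀·(J_AC/a)/((J_AC/a)+(J_CB/b)) = 10440 N·m, T_B = 464.8 N·m.

10400 N·m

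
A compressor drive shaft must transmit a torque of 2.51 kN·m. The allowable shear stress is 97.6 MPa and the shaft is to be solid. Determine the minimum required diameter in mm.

50.8 mm

For a solid shaft τ_max = 16T/(πd³), so d = (16T/(π τ_allow))^(1/3) = (16·2510/(π·9.76×10^7))^(1/3) = 0.05078 m.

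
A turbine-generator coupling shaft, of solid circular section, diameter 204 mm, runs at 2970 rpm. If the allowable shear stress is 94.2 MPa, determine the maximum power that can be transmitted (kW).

48800 kW

J = πd⁴/32 = π(0.204)⁴/32 = 1.700×10^-4 m⁴.
T_max = τ_allow·J/r = 9.42×10^7 × 1.700×10^-4 / 0.102 = 157000 N·m.
ω = 2π·2970/60 = 311.0 rad/s, so P_max = T_max·ω = 4.884×10^7 W.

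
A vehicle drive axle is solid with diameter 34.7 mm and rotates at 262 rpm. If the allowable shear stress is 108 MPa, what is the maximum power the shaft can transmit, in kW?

J = πd⁴/32 = π(0.0347)⁴/32 = 1.423×10^-7 m⁴.
T_max = τ_allow·J/r = 1.08×10^8 × 1.423×10^-7 / 0.0174 = 886.0 N·m.
ω = 2π·262/60 = 27.44 rad/s, so P_max = T_max·ω = 2.431×10^4 W.

24.3 kW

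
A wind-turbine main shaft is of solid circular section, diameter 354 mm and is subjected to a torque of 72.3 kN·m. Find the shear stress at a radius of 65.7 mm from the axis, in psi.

447 psi

J = πd⁴/32 = π(0.354)⁴/32 = 1.542×10^-3 m⁴.
Shear stress varies linearly with radius: τ = T·r/J = 72300 × 0.0657 / 1.542×10^-3 = 3.081×10^6 Pa.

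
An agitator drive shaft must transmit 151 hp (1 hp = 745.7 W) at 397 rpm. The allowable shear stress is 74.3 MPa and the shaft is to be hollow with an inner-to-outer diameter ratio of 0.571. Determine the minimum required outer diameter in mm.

59.2 mm

ω = 2π·397/60 = 41.57 rad/s, so T = P/ω = 151×745.7 / 41.57 = 2708 N·m.
For a hollow shaft with d_i/d_o = 0.571: τ_max = 16T/(π d_o³ (1−k⁴)), so d_o = [16T/(π τ_allow (1−k⁴))]^(1/3) = [16·2708/(π·7.43×10^7·0.8937)]^(1/3) = 0.05922 m.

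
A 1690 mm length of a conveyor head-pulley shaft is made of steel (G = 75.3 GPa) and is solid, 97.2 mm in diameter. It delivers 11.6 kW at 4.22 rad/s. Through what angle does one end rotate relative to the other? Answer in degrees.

0.403°

ω = 4.22 rad/s, so T = P/ω = 11.6×10³ / 4.220 = 2749 N·m.
J = πd⁴/32 = π(0.0972)⁴/32 = 8.763×10^-6 m⁴.
θ = T·L/(G·J) = 2749 × 1.69 / (75.3×10⁹ × 8.763×10^-6) = 7.040×10^-3 rad.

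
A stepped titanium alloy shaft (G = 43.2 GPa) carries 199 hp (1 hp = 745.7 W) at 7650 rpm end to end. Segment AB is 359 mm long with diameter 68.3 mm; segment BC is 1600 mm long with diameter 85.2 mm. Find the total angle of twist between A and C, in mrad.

ω = 2π·7650/60 = 801.1 rad/s, so T = P/ω = 199×745.7 / 801.1 = 185.2 N·m.
J_AB = π(0.0683)⁴/32 = 2.14×10^-6 m⁴; J_BC = π(0.0852)⁴/32 = 5.17×10^-6 m⁴.
θ = (T/G)·Σ L_i/J_i = (185.2/43.2×10⁹)·(0.359/2.14×10^-6 + 1.60/5.17×10^-6) = 2.047×10^-3 rad.

2.05 mrad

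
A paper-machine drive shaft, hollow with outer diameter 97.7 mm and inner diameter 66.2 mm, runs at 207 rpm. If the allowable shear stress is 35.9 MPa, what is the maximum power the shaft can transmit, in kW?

J = π(d_o⁴ − d_i⁴)/32 = π(0.0977⁴ − 0.0662⁴)/32 = 7.059×10^-6 m⁴.
T_max = τ_allow·J/r = 3.59×10^7 × 7.059×10^-6 / 0.0489 = 5188 N·m.
ω = 2π·207/60 = 21.68 rad/s, so P_max = T_max·ω = 1.125×10^5 W.

112 kW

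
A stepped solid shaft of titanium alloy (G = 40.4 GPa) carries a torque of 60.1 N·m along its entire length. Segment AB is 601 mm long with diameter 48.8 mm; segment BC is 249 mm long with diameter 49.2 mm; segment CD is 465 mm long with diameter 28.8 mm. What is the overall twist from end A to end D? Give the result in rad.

J_AB = π(0.0488)⁴/32 = 5.57×10^-7 m⁴; J_BC = π(0.0492)⁴/32 = 5.75×10^-7 m⁴; J_CD = π(0.0288)⁴/32 = 6.75×10^-8 m⁴.
θ = (T/G)·Σ L_i/J_i = (60.10/40.4×10⁹)·(0.601/5.57×10^-7 + 0.249/5.75×10^-7 + 0.465/6.75×10^-8) = 0.01249 rad.

0.0125 rad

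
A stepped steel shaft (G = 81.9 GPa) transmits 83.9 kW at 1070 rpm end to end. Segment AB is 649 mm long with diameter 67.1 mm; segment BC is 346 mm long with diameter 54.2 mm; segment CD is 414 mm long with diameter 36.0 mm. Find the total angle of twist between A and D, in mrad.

29.7 mrad

ω = 2π·1070/60 = 112.1 rad/s, so T = P/ω = 83.9×10³ / 112.1 = 748.8 N·m.
J_AB = π(0.0671)⁴/32 = 1.99×10^-6 m⁴; J_BC = π(0.0542)⁴/32 = 8.47×10^-7 m⁴; J_CD = π(0.0360)⁴/32 = 1.65×10^-7 m⁴.
θ = (T/G)·Σ L_i/J_i = (748.8/81.9×10⁹)·(0.649/1.99×10^-6 + 0.346/8.47×10^-7 + 0.414/1.65×10^-7) = 0.02967 rad.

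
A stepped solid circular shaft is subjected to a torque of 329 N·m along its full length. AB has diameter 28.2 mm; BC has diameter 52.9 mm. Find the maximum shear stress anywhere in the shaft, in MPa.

Under the same torque, τ_max = 16T/(πd³) is largest where d is smallest — segment AB (d = 28.2 mm).
τ_max = 16·329.0/(π·(0.0282)³) = 7.472×10^7 Pa.

74.7 MPa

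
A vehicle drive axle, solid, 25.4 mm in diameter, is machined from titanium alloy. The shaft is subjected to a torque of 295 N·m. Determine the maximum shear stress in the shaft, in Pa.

9.17e7 Pa

J = πd⁴/32 = π(0.0254)⁴/32 = 4.086×10^-8 m⁴.
τ_max = T·r/J = 295.0 × 0.0127 / 4.086×10^-8 = 9.168×10^7 Pa.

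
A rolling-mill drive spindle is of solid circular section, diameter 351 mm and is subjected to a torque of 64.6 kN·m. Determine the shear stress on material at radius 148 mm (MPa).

J = πd⁴/32 = π(0.351)⁴/32 = 1.490×10^-3 m⁴.
Shear stress varies linearly with radius: τ = T·r/J = 64600 × 0.148 / 1.490×10^-3 = 6.416×10^6 Pa.

6.42 MPa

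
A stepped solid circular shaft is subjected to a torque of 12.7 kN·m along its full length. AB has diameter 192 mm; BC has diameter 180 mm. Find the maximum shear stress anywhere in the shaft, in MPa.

Under the same torque, τ_max = 16T/(πd³) is largest where d is smallest — segment BC (d = 180 mm).
τ_max = 16·12700/(π·(0.180)³) = 1.109×10^7 Pa.

11.1 MPa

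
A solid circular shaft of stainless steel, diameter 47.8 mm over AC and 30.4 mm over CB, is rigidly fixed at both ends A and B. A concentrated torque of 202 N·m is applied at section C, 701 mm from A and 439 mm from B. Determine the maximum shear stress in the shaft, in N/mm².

Compatibility: T_A·a/J_AC = T_B·b/J_CB with T_A + T_B = T₀.
J_AC = 5.13×10^-7 m⁴, J_CB = 8.38×10^-8 m⁴, so T_A = T₀·(J_AC/a)/((J_AC/a)+(J_CB/b)) = 160.2 N·m, T_B = 41.84 N·m.
τ in each portion: τ_AC = 7.47×10^6 Pa, τ_CB = 7.58×10^6 Pa; maximum is in CB.
τ_max = T_CB·r/J = 41.84·0.0152/8.38×10^-8 = 7.585×10^6 Pa.

7.58 N/mm²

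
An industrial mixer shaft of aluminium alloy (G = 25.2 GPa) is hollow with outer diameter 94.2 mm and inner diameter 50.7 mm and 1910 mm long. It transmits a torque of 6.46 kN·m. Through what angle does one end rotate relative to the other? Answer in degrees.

J = π(d_o⁴ − d_i⁴)/32 = π(0.0942⁴ − 0.0507⁴)/32 = 7.082×10^-6 m⁴.
θ = T·L/(G·J) = 6460 × 1.91 / (25.2×10⁹ × 7.082×10^-6) = 0.06914 rad.

3.96°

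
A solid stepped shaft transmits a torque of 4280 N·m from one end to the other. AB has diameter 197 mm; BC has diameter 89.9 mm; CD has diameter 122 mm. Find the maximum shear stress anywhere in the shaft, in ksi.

Under the same torque, τ_max = 16T/(πd³) is largest where d is smallest — segment BC (d = 89.9 mm).
τ_max = 16·4280/(π·(0.0899)³) = 3.000×10^7 Pa.

4.35 ksi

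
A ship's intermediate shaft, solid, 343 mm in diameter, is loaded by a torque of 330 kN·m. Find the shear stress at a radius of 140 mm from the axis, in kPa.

J = πd⁴/32 = π(0.343)⁴/32 = 1.359×10^-3 m⁴.
Shear stress varies linearly with radius: τ = T·r/J = 330000 × 0.140 / 1.359×10^-3 = 3.400×10^7 Pa.

34000 kPa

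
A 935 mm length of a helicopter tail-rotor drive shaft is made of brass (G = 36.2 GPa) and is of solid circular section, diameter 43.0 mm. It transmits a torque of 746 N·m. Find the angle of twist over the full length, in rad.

0.0574 rad

J = πd⁴/32 = π(0.0430)⁴/32 = 3.356×10^-7 m⁴.
θ = T·L/(G·J) = 746.0 × 0.935 / (36.2×10⁹ × 3.356×10^-7) = 0.05741 rad.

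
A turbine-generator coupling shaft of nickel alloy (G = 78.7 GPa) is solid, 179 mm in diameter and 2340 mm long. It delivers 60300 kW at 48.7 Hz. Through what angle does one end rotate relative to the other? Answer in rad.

0.0581 rad

ω = 2π·48.7 = 306.0 rad/s, so T = P/ω = 60300×10³ / 306.0 = 197100 N·m.
J = πd⁴/32 = π(0.179)⁴/32 = 1.008×10^-4 m⁴.
θ = T·L/(G·J) = 197100 × 2.34 / (78.7×10⁹ × 1.008×10^-4) = 0.05813 rad.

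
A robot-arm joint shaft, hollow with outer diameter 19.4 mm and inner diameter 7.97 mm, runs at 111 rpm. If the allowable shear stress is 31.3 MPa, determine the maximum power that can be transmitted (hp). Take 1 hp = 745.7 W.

J = π(d_o⁴ − d_i⁴)/32 = π(0.0194⁴ − 0.00797⁴)/32 = 1.351×10^-8 m⁴.
T_max = τ_allow·J/r = 3.13×10^7 × 1.351×10^-8 / 0.00970 = 43.59 N·m.
ω = 2π·111/60 = 11.62 rad/s, so P_max = T_max·ω = 506.7 W.

0.680 hp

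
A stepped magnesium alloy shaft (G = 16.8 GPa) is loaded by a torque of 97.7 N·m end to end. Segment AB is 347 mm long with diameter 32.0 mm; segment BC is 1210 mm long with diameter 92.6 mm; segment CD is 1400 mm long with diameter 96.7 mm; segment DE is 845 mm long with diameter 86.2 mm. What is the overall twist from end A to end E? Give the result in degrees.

J_AB = π(0.0320)⁴/32 = 1.03×10^-7 m⁴; J_BC = π(0.0926)⁴/32 = 7.22×10^-6 m⁴; J_CD = π(0.0967)⁴/32 = 8.58×10^-6 m⁴; J_DE = π(0.0862)⁴/32 = 5.42×10^-6 m⁴.
θ = (T/G)·Σ L_i/J_i = (97.70/16.8×10⁹)·(0.347/1.03×10^-7 + 1.21/7.22×10^-6 + 1.40/8.58×10^-6 + 0.845/5.42×10^-6) = 0.02243 rad.

1.29°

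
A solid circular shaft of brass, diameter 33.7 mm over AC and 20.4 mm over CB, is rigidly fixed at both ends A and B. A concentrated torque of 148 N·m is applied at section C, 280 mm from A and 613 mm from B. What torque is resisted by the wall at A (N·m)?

139 N·m

Compatibility: T_A·a/J_AC = T_B·b/J_CB with T_A + T_B = T₀.
J_AC = 1.27×10^-7 m⁴, J_CB = 1.70×10^-8 m⁴, so T_A = T₀·(J_AC/a)/((J_AC/a)+(J_CB/b)) = 139.4 N·m, T_B = 8.553 N·m.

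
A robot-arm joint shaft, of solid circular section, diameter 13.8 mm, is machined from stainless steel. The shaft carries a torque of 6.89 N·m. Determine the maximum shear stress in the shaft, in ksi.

1.94 ksi

J = πd⁴/32 = π(0.0138)⁴/32 = 3.561×10^-9 m⁴.
τ_max = T·r/J = 6.890 × 0.00690 / 3.561×10^-9 = 1.335×10^7 Pa.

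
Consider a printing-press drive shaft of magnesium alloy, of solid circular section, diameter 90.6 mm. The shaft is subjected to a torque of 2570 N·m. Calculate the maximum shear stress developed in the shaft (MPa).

J = πd⁴/32 = π(0.0906)⁴/32 = 6.615×10^-6 m⁴.
τ_max = T·r/J = 2570 × 0.0453 / 6.615×10^-6 = 1.760×10^7 Pa.

17.6 MPa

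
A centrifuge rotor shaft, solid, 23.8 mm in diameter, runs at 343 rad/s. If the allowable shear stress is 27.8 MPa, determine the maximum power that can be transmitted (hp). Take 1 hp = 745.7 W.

33.8 hp

J = πd⁴/32 = π(0.0238)⁴/32 = 3.150×10^-8 m⁴.
T_max = τ_allow·J/r = 2.78×10^7 × 3.150×10^-8 / 0.0119 = 73.59 N·m.
ω = 343 rad/s, so P_max = T_max·ω = 2.524×10^4 W.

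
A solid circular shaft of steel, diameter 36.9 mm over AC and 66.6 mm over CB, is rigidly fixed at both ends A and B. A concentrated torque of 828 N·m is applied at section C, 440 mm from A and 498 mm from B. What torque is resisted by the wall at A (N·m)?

79.8 N·m

Compatibility: T_A·a/J_AC = T_B·b/J_CB with T_A + T_B = T₀.
J_AC = 1.82×10^-7 m⁴, J_CB = 1.93×10^-6 m⁴, so T_A = T₀·(J_AC/a)/((J_AC/a)+(J_CB/b)) = 79.80 N·m, T_B = 748.2 N·m.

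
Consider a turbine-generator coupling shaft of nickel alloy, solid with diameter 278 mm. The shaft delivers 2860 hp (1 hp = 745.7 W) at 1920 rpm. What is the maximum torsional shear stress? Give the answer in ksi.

ω = 2π·1920/60 = 201.1 rad/s, so T = P/ω = 2860×745.7 / 201.1 = 10610 N·m.
J = πd⁴/32 = π(0.278)⁴/32 = 5.864×10^-4 m⁴.
τ_max = T·r/J = 10610 × 0.139 / 5.864×10^-4 = 2.514×10^6 Pa.

0.365 ksi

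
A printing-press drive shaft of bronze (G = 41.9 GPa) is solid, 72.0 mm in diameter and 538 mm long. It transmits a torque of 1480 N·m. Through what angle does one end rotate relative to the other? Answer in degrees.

0.413°

J = πd⁴/32 = π(0.0720)⁴/32 = 2.638×10^-6 m⁴.
θ = T·L/(G·J) = 1480 × 0.538 / (41.9×10⁹ × 2.638×10^-6) = 7.203×10^-3 rad.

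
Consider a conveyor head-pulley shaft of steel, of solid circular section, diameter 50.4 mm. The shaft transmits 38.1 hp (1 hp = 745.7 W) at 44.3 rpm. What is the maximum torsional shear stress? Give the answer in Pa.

ω = 2π·44.3/60 = 4.639 rad/s, so T = P/ω = 38.1×745.7 / 4.639 = 6124 N·m.
J = πd⁴/32 = π(0.0504)⁴/32 = 6.335×10^-7 m⁴.
τ_max = T·r/J = 6124 × 0.0252 / 6.335×10^-7 = 2.436×10^8 Pa.

2.44e8 Pa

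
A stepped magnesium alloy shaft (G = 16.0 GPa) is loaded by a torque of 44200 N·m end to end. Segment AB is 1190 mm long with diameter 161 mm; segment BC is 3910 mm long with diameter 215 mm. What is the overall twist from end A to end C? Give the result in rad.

J_AB = π(0.161)⁴/32 = 6.60×10^-5 m⁴; J_BC = π(0.215)⁴/32 = 2.10×10^-4 m⁴.
θ = (T/G)·Σ L_i/J_i = (44200/16.0×10⁹)·(1.19/6.60×10^-5 + 3.91/2.10×10^-4) = 0.1013 rad.

0.101 rad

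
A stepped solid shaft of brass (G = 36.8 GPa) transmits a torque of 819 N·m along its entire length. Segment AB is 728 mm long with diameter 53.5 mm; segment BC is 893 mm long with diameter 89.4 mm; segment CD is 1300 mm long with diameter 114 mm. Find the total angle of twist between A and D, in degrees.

1.44°

J_AB = π(0.0535)⁴/32 = 8.04×10^-7 m⁴; J_BC = π(0.0894)⁴/32 = 6.27×10^-6 m⁴; J_CD = π(0.114)⁴/32 = 1.66×10^-5 m⁴.
θ = (T/G)·Σ L_i/J_i = (819.0/36.8×10⁹)·(0.728/8.04×10^-7 + 0.893/6.27×10^-6 + 1.30/1.66×10^-5) = 0.02506 rad.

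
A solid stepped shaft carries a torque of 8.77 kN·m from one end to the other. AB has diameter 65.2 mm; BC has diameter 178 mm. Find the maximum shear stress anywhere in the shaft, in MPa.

161 MPa

Under the same torque, τ_max = 16T/(πd³) is largest where d is smallest — segment AB (d = 65.2 mm).
τ_max = 16·8770/(π·(0.0652)³) = 1.611×10^8 Pa.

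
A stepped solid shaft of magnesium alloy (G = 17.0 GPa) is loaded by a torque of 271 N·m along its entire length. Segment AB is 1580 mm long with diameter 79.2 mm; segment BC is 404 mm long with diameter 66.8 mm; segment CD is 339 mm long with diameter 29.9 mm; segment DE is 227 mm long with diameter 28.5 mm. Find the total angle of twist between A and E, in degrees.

7.71°

J_AB = π(0.0792)⁴/32 = 3.86×10^-6 m⁴; J_BC = π(0.0668)⁴/32 = 1.95×10^-6 m⁴; J_CD = π(0.0299)⁴/32 = 7.85×10^-8 m⁴; J_DE = π(0.0285)⁴/32 = 6.48×10^-8 m⁴.
θ = (T/G)·Σ L_i/J_i = (271.0/17.0×10⁹)·(1.58/3.86×10^-6 + 0.404/1.95×10^-6 + 0.339/7.85×10^-8 + 0.227/6.48×10^-8) = 0.1346 rad.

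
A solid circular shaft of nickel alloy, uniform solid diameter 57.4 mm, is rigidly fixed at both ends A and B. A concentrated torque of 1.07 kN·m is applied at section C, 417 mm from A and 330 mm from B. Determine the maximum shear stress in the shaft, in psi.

2330 psi

With uniform GJ and both ends fixed, compatibility θ_AC = θ_CB gives T_A·a = T_B·b, together with T_A + T_B = T₀.
T_A = T₀·b/(a+b) = 1070·330/747.0 = 472.7 N·m; T_B = 597.3 N·m.
τ in each portion: τ_AC = 1.27×10^7 Pa, τ_CB = 1.61×10^7 Pa; maximum is in CB.
τ_max = T_CB·r/J = 597.3·0.0287/1.07×10^-6 = 1.609×10^7 Pa.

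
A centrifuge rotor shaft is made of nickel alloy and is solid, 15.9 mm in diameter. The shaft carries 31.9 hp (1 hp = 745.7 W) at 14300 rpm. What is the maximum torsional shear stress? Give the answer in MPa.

20.1 MPa

ω = 2π·14300/60 = 1497 rad/s, so T = P/ω = 31.9×745.7 / 1497 = 15.89 N·m.
J = πd⁴/32 = π(0.0159)⁴/32 = 6.275×10^-9 m⁴.
τ_max = T·r/J = 15.89 × 0.00795 / 6.275×10^-9 = 2.013×10^7 Pa.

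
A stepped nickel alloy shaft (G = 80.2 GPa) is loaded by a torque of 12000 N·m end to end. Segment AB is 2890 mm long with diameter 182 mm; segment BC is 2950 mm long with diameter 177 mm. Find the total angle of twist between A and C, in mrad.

8.60 mrad

J_AB = π(0.182)⁴/32 = 1.08×10^-4 m⁴; J_BC = π(0.177)⁴/32 = 9.64×10^-5 m⁴.
θ = (T/G)·Σ L_i/J_i = (12000/80.2×10⁹)·(2.89/1.08×10^-4 + 2.95/9.64×10^-5) = 8.595×10^-3 rad.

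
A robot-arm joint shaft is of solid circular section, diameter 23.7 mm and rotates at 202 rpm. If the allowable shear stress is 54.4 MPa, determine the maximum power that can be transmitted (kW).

J = πd⁴/32 = π(0.0237)⁴/32 = 3.097×10^-8 m⁴.
T_max = τ_allow·J/r = 5.44×10^7 × 3.097×10^-8 / 0.0118 = 142.2 N·m.
ω = 2π·202/60 = 21.15 rad/s, so P_max = T_max·ω = 3008 W.

3.01 kW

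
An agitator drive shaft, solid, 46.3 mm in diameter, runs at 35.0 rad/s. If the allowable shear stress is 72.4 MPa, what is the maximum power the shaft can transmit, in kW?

J = πd⁴/32 = π(0.0463)⁴/32 = 4.512×10^-7 m⁴.
T_max = τ_allow·J/r = 7.24×10^7 × 4.512×10^-7 / 0.0231 = 1411 N·m.
ω = 35.0 rad/s, so P_max = T_max·ω = 4.938×10^4 W.

49.4 kW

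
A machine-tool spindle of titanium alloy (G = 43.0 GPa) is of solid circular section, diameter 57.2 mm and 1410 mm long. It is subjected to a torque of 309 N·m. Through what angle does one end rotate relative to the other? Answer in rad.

J = πd⁴/32 = π(0.0572)⁴/32 = 1.051×10^-6 m⁴.
θ = T·L/(G·J) = 309.0 × 1.41 / (43.0×10⁹ × 1.051×10^-6) = 9.641×10^-3 rad.

0.00964 rad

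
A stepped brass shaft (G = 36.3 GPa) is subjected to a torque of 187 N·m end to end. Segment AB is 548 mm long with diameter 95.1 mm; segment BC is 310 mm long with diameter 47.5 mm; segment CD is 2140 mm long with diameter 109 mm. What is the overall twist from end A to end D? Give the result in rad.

0.00434 rad

J_AB = π(0.0951)⁴/32 = 8.03×10^-6 m⁴; J_BC = π(0.0475)⁴/32 = 5.00×10^-7 m⁴; J_CD = π(0.109)⁴/32 = 1.39×10^-5 m⁴.
θ = (T/G)·Σ L_i/J_i = (187.0/36.3×10⁹)·(0.548/8.03×10^-6 + 0.310/5.00×10^-7 + 2.14/1.39×10^-5) = 4.342×10^-3 rad.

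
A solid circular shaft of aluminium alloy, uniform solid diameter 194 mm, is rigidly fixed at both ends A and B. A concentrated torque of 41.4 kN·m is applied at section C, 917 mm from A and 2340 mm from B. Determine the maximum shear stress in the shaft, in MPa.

20.7 MPa

With uniform GJ and both ends fixed, compatibility θ_AC = θ_CB gives T_A·a = T_B·b, together with T_A + T_B = T₀.
T_A = T₀·b/(a+b) = 41400·2340/3257 = 29740 N·m; T_B = 11660 N·m.
τ in each portion: τ_AC = 2.07×10^7 Pa, τ_CB = 8.13×10^6 Pa; maximum is in AC.
τ_max = T_AC·r/J = 29740·0.0970/1.39×10^-4 = 2.075×10^7 Pa.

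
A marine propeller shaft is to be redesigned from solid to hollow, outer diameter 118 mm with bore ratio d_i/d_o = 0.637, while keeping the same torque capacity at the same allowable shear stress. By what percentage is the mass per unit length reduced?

33.0 %

Equal τ_max and T ⇒ the solid shaft needs d_s³ = d_o³(1−k⁴), so d_s = 118·(1−0.637⁴)^(1/3) = 111.1 mm.
Area ratio A_h/A_s = d_o²(1−k²)/d_s² = (1−k²)/(1−k⁴)^(2/3) = 0.6700.
Mass saving = 1 − 0.6700 = 33.0 %.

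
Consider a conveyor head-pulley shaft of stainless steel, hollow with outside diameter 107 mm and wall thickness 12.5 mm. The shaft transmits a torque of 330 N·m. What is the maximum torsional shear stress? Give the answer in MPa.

2.09 MPa

J = π(d_o⁴ − d_i⁴)/32 = π(0.107⁴ − 0.0820⁴)/32 = 8.430×10^-6 m⁴.
τ_max = T·r/J = 330.0 × 0.0535 / 8.430×10^-6 = 2.094×10^6 Pa.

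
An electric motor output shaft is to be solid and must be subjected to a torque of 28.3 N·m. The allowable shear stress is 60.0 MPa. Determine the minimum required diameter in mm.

For a solid shaft τ_max = 16T/(πd³), so d = (16T/(π τ_allow))^(1/3) = (16·28.30/(π·6.00×10^7))^(1/3) = 0.01339 m.

13.4 mm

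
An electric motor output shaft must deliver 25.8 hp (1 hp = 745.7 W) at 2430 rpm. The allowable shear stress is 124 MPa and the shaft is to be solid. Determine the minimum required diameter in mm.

ω = 2π·2430/60 = 254.5 rad/s, so T = P/ω = 25.8×745.7 / 254.5 = 75.60 N·m.
For a solid shaft τ_max = 16T/(πd³), so d = (16T/(π τ_allow))^(1/3) = (16·75.60/(π·1.24×10^8))^(1/3) = 0.01459 m.

14.6 mm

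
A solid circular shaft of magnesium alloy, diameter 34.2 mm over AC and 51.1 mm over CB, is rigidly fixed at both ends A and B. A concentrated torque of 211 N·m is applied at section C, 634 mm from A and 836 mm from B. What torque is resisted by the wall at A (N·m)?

44.1 N·m

Compatibility: T_A·a/J_AC = T_B·b/J_CB with T_A + T_B = T₀.
J_AC = 1.34×10^-7 m⁴, J_CB = 6.69×10^-7 m⁴, so T_A = T₀·(J_AC/a)/((J_AC/a)+(J_CB/b)) = 44.14 N·m, T_B = 166.9 N·m.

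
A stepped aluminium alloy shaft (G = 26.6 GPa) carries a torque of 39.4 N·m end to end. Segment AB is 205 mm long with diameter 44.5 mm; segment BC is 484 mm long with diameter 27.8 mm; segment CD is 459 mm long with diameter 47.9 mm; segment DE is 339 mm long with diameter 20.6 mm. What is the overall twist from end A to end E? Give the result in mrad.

J_AB = π(0.0445)⁴/32 = 3.85×10^-7 m⁴; J_BC = π(0.0278)⁴/32 = 5.86×10^-8 m⁴; J_CD = π(0.0479)⁴/32 = 5.17×10^-7 m⁴; J_DE = π(0.0206)⁴/32 = 1.77×10^-8 m⁴.
θ = (T/G)·Σ L_i/J_i = (39.40/26.6×10⁹)·(0.205/3.85×10^-7 + 0.484/5.86×10^-8 + 0.459/5.17×10^-7 + 0.339/1.77×10^-8) = 0.04273 rad.

42.7 mrad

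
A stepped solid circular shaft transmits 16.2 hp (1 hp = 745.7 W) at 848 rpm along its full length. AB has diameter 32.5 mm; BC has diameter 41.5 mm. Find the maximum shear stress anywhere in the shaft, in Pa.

2.02e7 Pa

ω = 2π·848/60 = 88.80 rad/s, so T = P/ω = 16.2×745.7 / 88.80 = 136.0 N·m.
Under the same torque, τ_max = 16T/(πd³) is largest where d is smallest — segment AB (d = 32.5 mm).
τ_max = 16·136.0/(π·(0.0325)³) = 2.018×10^7 Pa.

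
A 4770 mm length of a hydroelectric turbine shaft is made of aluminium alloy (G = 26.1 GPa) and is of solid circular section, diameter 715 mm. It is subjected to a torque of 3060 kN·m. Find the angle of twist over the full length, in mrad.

J = πd⁴/32 = π(0.715)⁴/32 = 0.02566 m⁴.
θ = T·L/(G·J) = 3.060e6 × 4.77 / (26.1×10⁹ × 0.02566) = 0.02180 rad.

21.8 mrad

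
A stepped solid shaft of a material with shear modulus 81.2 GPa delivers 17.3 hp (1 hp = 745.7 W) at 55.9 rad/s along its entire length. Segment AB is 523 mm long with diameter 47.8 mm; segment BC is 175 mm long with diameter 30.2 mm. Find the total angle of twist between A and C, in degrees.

ω = 55.9 rad/s, so T = P/ω = 17.3×745.7 / 55.90 = 230.8 N·m.
J_AB = π(0.0478)⁴/32 = 5.13×10^-7 m⁴; J_BC = π(0.0302)⁴/32 = 8.17×10^-8 m⁴.
θ = (T/G)·Σ L_i/J_i = (230.8/81.2×10⁹)·(0.523/5.13×10^-7 + 0.175/8.17×10^-8) = 8.991×10^-3 rad.

0.515°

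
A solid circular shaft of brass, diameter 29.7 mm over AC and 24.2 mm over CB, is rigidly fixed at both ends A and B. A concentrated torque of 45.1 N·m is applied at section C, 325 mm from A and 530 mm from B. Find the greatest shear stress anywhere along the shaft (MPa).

6.90 MPa

Compatibility: T_A·a/J_AC = T_B·b/J_CB with T_A + T_B = T₀.
J_AC = 7.64×10^-8 m⁴, J_CB = 3.37×10^-8 m⁴, so T_A = T₀·(J_AC/a)/((J_AC/a)+(J_CB/b)) = 35.50 N·m, T_B = 9.597 N·m.
τ in each portion: τ_AC = 6.90×10^6 Pa, τ_CB = 3.45×10^6 Pa; maximum is in AC.
τ_max = T_AC·r/J = 35.50·0.0149/7.64×10^-8 = 6.902×10^6 Pa.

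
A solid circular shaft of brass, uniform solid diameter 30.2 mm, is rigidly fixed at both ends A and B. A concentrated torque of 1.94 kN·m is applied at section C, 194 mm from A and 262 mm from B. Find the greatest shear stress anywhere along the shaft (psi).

29900 psi

With uniform GJ and both ends fixed, compatibility θ_AC = θ_CB gives T_A·a = T_B·b, together with T_A + T_B = T₀.
T_A = T₀·b/(a+b) = 1940·262/456.0 = 1115 N·m; T_B = 825.4 N·m.
τ in each portion: τ_AC = 2.06×10^8 Pa, τ_CB = 1.53×10^8 Pa; maximum is in AC.
τ_max = T_AC·r/J = 1115·0.0151/8.17×10^-8 = 2.061×10^8 Pa.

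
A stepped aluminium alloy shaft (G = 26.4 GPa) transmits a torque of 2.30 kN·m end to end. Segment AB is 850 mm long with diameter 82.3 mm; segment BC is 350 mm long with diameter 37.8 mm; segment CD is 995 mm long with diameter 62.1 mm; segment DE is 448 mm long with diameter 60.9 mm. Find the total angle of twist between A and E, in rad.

J_AB = π(0.0823)⁴/32 = 4.50×10^-6 m⁴; J_BC = π(0.0378)⁴/32 = 2.00×10^-7 m⁴; J_CD = π(0.0621)⁴/32 = 1.46×10^-6 m⁴; J_DE = π(0.0609)⁴/32 = 1.35×10^-6 m⁴.
θ = (T/G)·Σ L_i/J_i = (2300/26.4×10⁹)·(0.850/4.50×10^-6 + 0.350/2.00×10^-7 + 0.995/1.46×10^-6 + 0.448/1.35×10^-6) = 0.2568 rad.

0.257 rad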